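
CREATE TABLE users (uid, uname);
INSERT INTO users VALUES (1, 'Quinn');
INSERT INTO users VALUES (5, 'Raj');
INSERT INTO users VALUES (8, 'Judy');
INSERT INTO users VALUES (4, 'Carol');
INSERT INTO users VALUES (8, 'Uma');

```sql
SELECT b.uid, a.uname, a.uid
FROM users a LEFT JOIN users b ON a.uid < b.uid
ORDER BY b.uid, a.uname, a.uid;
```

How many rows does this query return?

11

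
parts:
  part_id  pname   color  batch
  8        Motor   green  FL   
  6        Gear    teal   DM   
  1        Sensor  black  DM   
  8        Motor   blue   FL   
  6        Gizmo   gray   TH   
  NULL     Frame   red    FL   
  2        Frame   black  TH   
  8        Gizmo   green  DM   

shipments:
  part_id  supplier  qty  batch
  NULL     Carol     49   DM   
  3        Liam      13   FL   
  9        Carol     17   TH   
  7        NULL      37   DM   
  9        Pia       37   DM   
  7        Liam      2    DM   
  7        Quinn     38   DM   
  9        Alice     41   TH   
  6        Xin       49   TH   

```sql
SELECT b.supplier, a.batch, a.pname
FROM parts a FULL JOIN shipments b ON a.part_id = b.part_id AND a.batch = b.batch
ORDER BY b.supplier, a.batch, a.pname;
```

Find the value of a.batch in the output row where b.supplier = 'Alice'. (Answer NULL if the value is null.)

NULL

FULL OUTER JOIN keeps every row from both sides; unmatched rows get NULL for the other side's columns.
Matching on a.part_id = b.part_id AND a.batch = b.batch. A NULL in a compared column never satisfies the condition.
Matched pairs: 1; unmatched a rows kept: 7; unmatched b rows kept: 8.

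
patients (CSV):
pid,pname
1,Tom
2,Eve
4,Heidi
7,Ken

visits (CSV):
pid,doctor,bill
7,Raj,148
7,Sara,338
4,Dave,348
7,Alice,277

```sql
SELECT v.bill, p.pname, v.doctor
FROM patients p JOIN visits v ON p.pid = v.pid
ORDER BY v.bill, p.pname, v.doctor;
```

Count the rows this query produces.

4

INNER JOIN keeps only pairs where the ON condition holds.
Matching on p.pid = v.pid.
Matched pairs: 4.
Total: 4 rows.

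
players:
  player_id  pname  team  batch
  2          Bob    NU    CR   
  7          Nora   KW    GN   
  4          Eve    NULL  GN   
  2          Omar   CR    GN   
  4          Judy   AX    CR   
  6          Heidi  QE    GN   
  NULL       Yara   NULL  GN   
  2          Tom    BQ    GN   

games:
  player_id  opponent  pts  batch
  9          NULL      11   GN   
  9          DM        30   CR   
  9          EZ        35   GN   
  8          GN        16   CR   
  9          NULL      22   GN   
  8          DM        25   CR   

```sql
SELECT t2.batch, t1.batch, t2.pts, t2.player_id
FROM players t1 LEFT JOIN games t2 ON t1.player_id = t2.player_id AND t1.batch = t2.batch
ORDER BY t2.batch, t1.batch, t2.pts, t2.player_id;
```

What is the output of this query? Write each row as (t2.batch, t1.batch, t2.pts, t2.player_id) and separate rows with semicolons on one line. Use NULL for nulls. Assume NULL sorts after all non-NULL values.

(NULL, CR, NULL, NULL); (NULL, CR, NULL, NULL); (NULL, GN, NULL, NULL); (NULL, GN, NULL, NULL); (NULL, GN, NULL, NULL); (NULL, GN, NULL, NULL); (NULL, GN, NULL, NULL); (NULL, GN, NULL, NULL)

LEFT JOIN keeps every row from `players`; unmatched rows get NULL for `games`'s columns.
Matching on t1.player_id = t2.player_id AND t1.batch = t2.batch. A NULL in a compared column never satisfies the condition.
- t1[0] player_id=2, batch=CR → no match; kept with NULLs on the t2 side.
- t1[1] player_id=7, batch=GN → no match; kept with NULLs on the t2 side.
- t1[2] player_id=4, batch=GN → no match; kept with NULLs on the t2 side.
- t1[3] player_id=2, batch=GN → no match; kept with NULLs on the t2 side.
- t1[4] player_id=4, batch=CR → no match; kept with NULLs on the t2 side.
- t1[5] player_id=6, batch=GN → no match; kept with NULLs on the t2 side.
- t1[6] player_id=NULL, batch=GN → no match; kept with NULLs on the t2 side.
- t1[7] player_id=2, batch=GN → no match; kept with NULLs on the t2 side.
After projecting and ordering:
t2.batch | t1.batch | t2.pts | t2.player_id
NULL | CR | NULL | NULL
NULL | CR | NULL | NULL
NULL | GN | NULL | NULL
NULL | GN | NULL | NULL
NULL | GN | NULL | NULL
NULL | GN | NULL | NULL
NULL | GN | NULL | NULL
NULL | GN | NULL | NULL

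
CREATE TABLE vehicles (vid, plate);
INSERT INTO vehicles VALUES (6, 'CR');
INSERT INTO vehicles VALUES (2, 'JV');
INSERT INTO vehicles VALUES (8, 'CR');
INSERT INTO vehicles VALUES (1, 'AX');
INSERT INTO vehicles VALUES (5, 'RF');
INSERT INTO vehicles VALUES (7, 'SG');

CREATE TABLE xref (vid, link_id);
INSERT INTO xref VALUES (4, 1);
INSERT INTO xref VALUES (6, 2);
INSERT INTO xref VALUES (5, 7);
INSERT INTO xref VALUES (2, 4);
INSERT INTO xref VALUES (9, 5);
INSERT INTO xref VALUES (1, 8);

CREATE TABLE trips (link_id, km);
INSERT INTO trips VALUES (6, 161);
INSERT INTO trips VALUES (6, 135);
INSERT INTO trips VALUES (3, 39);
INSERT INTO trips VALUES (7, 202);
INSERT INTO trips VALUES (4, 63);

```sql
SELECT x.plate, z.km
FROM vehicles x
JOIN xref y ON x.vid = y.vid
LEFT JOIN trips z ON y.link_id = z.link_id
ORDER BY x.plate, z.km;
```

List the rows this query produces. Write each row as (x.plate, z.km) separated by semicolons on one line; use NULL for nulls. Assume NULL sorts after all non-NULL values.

(AX, NULL); (CR, NULL); (JV, 63); (RF, 202)

Step 1 — x INNER JOIN y on vid → 4 row(s).
Then LEFT JOIN `trips z` on link_id: each of those 4 rows is kept; rows whose y.link_id has no match in z get NULL for z's columns.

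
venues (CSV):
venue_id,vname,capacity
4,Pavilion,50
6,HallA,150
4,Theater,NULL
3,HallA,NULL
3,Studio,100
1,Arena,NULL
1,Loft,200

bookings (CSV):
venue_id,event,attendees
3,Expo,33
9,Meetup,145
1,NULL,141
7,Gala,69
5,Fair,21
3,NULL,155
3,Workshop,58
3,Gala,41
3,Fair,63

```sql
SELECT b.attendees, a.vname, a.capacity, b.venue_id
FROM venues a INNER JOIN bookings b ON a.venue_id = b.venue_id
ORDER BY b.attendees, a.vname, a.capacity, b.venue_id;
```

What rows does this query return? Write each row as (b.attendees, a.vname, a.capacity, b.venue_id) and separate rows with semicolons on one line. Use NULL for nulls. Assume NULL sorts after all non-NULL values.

(33, HallA, NULL, 3); (33, Studio, 100, 3); (41, HallA, NULL, 3); (41, Studio, 100, 3); (58, HallA, NULL, 3); (58, Studio, 100, 3); (63, HallA, NULL, 3); (63, Studio, 100, 3); (141, Arena, NULL, 1); (141, Loft, 200, 1); (155, HallA, NULL, 3); (155, Studio, 100, 3)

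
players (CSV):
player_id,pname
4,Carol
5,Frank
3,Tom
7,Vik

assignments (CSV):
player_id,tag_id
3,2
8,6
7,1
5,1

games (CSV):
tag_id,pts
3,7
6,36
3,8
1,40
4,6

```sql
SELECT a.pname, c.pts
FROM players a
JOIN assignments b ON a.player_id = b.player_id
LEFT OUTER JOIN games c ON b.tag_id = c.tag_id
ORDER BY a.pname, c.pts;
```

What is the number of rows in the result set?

Joins associate left-to-right: players INNER JOIN assignments on player_id gives 3 intermediate row(s).
Then LEFT JOIN `games c` on tag_id: each of those 3 rows is kept; rows whose b.tag_id has no match in c get NULL for c's columns.
Result: 3 row(s).

3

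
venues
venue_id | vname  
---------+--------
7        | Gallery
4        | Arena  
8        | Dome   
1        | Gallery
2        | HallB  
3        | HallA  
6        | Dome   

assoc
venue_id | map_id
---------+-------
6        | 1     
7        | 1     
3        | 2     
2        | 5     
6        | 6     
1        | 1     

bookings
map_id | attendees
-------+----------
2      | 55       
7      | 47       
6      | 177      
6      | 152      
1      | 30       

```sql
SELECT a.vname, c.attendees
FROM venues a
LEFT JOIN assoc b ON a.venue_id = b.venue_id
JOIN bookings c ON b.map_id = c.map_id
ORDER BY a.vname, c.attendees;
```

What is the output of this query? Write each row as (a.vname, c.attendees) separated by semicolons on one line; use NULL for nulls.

(Dome, 30); (Dome, 152); (Dome, 177); (Gallery, 30); (Gallery, 30); (HallA, 55)

Joins associate left-to-right: venues LEFT JOIN assoc on venue_id gives 8 intermediate row(s).
Then INNER JOIN `bookings c` on map_id: keep only rows whose b.map_id appears in c.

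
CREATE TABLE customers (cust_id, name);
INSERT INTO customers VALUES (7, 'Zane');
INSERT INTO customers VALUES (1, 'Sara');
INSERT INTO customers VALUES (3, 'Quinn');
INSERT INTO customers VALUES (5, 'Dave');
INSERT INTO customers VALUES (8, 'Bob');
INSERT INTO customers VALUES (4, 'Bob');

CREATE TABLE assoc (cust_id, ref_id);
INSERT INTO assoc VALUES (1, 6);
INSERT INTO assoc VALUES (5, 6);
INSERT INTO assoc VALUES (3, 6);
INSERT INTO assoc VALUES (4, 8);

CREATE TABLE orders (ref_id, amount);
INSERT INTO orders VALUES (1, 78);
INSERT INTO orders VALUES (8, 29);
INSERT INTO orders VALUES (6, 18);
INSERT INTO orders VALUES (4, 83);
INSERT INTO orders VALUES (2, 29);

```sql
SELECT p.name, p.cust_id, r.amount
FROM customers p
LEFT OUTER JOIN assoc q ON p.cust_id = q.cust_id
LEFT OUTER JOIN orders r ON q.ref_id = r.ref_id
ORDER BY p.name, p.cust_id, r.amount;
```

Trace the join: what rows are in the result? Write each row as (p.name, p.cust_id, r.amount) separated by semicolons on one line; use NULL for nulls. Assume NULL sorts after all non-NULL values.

Step 1 — p LEFT JOIN q on cust_id → 6 row(s).
Then LEFT JOIN `orders r` on ref_id: each of those 6 rows is kept; rows whose q.ref_id has no match in r get NULL for r's columns.

(Bob, 4, 29); (Bob, 8, NULL); (Dave, 5, 18); (Quinn, 3, 18); (Sara, 1, 18); (Zane, 7, NULL)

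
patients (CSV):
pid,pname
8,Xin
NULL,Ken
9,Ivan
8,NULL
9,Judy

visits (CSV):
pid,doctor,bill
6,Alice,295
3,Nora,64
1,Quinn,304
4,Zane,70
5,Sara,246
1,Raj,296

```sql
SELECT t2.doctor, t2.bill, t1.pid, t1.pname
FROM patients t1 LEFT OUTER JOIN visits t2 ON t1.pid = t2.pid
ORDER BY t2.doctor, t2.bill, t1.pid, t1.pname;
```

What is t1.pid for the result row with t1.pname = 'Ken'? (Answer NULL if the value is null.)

NULL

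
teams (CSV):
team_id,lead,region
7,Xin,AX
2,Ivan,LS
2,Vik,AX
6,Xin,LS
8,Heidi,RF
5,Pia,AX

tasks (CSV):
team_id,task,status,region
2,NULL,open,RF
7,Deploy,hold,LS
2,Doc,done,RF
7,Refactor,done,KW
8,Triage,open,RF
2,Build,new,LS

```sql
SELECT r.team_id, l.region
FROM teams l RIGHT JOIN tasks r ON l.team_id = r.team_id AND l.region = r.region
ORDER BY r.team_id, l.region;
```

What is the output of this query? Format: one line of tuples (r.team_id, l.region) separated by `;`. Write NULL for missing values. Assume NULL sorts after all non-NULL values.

RIGHT JOIN keeps every row from `tasks`; unmatched rows get NULL for `teams`'s columns.
Matching on l.team_id = r.team_id AND l.region = r.region.
- l row (team_id=7, region=AX): no match.
- l row (team_id=2, region=LS): matches 1 r row(s) → 1 output row(s).
- l row (team_id=2, region=AX): no match.
- l row (team_id=6, region=LS): no match.
- l row (team_id=8, region=RF): matches 1 r row(s) → 1 output row(s).
- l row (team_id=5, region=AX): no match.
- 4 r row(s) had no l match → kept, l columns NULL.
After projecting and ordering:
r.team_id | l.region
2 | LS
2 | NULL
2 | NULL
7 | NULL
7 | NULL
8 | RF

(2, LS); (2, NULL); (2, NULL); (7, NULL); (7, NULL); (8, RF)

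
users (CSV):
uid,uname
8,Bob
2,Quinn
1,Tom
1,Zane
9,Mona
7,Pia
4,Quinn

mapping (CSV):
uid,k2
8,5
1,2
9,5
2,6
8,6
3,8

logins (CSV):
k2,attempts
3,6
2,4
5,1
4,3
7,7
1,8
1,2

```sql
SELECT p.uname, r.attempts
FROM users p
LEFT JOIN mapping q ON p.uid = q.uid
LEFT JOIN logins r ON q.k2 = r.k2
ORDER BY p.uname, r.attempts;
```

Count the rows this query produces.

8

Joins associate left-to-right: users LEFT JOIN mapping on uid gives 8 intermediate row(s).
Then LEFT JOIN `logins r` on k2: each of those 8 rows is kept; rows whose q.k2 has no match in r get NULL for r's columns.
Result: 8 row(s).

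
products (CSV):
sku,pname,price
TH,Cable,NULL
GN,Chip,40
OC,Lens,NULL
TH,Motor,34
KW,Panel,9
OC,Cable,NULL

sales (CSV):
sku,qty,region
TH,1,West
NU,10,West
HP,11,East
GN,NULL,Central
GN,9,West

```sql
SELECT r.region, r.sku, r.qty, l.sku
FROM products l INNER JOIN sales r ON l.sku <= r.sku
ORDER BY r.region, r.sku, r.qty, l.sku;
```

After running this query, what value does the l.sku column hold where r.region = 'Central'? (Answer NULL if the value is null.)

INNER JOIN keeps only pairs where the ON condition holds.
Matching on l.sku <= r.sku.
- l (sku=TH) pairs with 1 row(s) of r.
- l (sku=GN) pairs with 5 row(s) of r.
- l (sku=OC) pairs with 1 row(s) of r.
- l (sku=TH) pairs with 1 row(s) of r.
- l (sku=KW) pairs with 2 row(s) of r.
- l (sku=OC) pairs with 1 row(s) of r.

GN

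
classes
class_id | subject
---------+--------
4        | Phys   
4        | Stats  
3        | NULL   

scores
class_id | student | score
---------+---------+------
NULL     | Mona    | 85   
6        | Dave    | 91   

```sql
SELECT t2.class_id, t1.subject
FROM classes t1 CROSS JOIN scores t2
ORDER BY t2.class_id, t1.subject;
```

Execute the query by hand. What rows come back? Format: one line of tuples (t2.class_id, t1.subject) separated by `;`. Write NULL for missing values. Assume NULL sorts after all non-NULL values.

CROSS JOIN pairs every row of `classes` with every row of `scores`: 3 × 2 = 6 rows.

(6, Phys); (6, Stats); (6, NULL); (NULL, Phys); (NULL, Stats); (NULL, NULL)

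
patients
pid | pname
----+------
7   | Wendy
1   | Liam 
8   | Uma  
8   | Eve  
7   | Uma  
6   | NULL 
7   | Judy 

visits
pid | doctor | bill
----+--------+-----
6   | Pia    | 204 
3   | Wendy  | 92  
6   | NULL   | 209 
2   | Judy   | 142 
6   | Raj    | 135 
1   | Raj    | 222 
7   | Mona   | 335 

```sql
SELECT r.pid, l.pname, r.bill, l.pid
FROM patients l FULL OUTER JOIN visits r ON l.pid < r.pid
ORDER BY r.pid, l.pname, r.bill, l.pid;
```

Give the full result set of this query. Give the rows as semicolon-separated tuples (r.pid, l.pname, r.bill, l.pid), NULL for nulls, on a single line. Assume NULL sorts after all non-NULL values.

(1, NULL, 222, NULL); (2, Liam, 142, 1); (3, Liam, 92, 1); (6, Liam, 135, 1); (6, Liam, 204, 1); (6, Liam, 209, 1); (7, Liam, 335, 1); (7, NULL, 335, 6); (NULL, Eve, NULL, 8); (NULL, Judy, NULL, 7); (NULL, Uma, NULL, 7); (NULL, Uma, NULL, 8); (NULL, Wendy, NULL, 7)

FULL OUTER JOIN keeps every row from both sides; unmatched rows get NULL for the other side's columns.
Matching on l.pid < r.pid.
- pid=7: no r row matches, row kept with r columns NULL.
- pid=1: 6 matching r row(s), so 6 row(s) emitted.
- pid=8: no r row matches, row kept with r columns NULL.
- pid=8: no r row matches, row kept with r columns NULL.
- pid=7: no r row matches, row kept with r columns NULL.
- pid=6: 1 matching r row(s), so 1 row(s) emitted.
- pid=7: no r row matches, row kept with r columns NULL.
- 1 row(s) from r found no l partner → padded with NULL.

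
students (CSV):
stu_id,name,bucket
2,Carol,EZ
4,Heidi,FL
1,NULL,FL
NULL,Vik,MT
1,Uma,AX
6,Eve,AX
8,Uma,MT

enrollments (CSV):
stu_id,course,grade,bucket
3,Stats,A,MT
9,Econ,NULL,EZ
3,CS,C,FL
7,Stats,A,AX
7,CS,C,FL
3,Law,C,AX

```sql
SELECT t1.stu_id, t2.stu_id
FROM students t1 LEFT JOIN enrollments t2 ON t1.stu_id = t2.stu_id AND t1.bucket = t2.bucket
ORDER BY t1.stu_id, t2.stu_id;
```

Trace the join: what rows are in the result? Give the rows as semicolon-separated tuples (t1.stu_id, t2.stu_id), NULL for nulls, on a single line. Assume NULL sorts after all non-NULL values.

LEFT JOIN keeps every row from `students`; unmatched rows get NULL for `enrollments`'s columns.
Matching on t1.stu_id = t2.stu_id AND t1.bucket = t2.bucket. A NULL in a compared column never satisfies the condition.
Matched pairs: 0; unmatched t1 rows kept: 7.

(1, NULL); (1, NULL); (2, NULL); (4, NULL); (6, NULL); (8, NULL); (NULL, NULL)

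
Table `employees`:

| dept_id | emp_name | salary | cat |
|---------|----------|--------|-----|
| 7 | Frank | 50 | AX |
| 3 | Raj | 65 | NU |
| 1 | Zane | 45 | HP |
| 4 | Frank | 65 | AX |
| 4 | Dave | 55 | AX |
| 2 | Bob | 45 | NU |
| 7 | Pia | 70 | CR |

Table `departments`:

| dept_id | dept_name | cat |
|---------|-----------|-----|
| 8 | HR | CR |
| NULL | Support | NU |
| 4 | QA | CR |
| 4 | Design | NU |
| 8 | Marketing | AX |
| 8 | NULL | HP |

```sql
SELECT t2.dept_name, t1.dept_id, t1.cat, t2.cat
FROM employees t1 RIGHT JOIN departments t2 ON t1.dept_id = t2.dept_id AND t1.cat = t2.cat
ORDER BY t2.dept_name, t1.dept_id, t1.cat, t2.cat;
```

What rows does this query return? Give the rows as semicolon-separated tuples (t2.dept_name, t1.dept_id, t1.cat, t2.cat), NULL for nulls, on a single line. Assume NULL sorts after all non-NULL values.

(Design, NULL, NULL, NU); (HR, NULL, NULL, CR); (Marketing, NULL, NULL, AX); (QA, NULL, NULL, CR); (Support, NULL, NULL, NU); (NULL, NULL, NULL, HP)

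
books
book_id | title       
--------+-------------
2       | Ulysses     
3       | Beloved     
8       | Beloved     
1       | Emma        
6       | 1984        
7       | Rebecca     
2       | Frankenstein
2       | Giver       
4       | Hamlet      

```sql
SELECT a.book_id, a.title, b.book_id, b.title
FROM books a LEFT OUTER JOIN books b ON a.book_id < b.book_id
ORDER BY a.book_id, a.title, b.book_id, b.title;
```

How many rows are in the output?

34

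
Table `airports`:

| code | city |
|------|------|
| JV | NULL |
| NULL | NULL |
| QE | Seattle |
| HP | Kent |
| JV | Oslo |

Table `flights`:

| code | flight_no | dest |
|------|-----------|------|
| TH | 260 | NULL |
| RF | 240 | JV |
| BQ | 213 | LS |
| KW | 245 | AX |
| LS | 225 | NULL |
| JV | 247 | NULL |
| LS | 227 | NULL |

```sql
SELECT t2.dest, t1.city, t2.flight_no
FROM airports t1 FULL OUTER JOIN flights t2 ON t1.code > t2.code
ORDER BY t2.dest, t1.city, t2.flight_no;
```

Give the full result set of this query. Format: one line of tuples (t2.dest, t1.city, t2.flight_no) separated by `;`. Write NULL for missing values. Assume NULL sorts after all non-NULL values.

(AX, Seattle, 245); (JV, NULL, 240); (LS, Kent, 213); (LS, Oslo, 213); (LS, Seattle, 213); (LS, NULL, 213); (NULL, Seattle, 225); (NULL, Seattle, 227); (NULL, Seattle, 247); (NULL, NULL, 260); (NULL, NULL, NULL)

FULL OUTER JOIN keeps every row from both sides; unmatched rows get NULL for the other side's columns.
Matching on t1.code > t2.code. A NULL in a compared column never satisfies the condition.
- t1[0] code=JV → 1 match(es) in t2 → 1 row(s).
- t1[1] code=NULL → no match; kept with NULLs on the t2 side.
- t1[2] code=QE → 5 match(es) in t2 → 5 row(s).
- t1[3] code=HP → 1 match(es) in t2 → 1 row(s).
- t1[4] code=JV → 1 match(es) in t2 → 1 row(s).
- 2 t2 row(s) had no t1 match → kept, t1 columns NULL.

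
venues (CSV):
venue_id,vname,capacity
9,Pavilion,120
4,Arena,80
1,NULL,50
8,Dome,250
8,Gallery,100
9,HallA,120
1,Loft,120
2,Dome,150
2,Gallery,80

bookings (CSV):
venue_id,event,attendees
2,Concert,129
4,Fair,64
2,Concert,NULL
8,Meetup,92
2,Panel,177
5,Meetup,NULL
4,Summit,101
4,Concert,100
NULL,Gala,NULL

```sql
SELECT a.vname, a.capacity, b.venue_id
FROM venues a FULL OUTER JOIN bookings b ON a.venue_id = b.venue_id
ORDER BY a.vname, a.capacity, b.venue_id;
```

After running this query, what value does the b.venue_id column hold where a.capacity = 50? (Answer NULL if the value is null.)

NULL

FULL OUTER JOIN keeps every row from both sides; unmatched rows get NULL for the other side's columns.
Matching on a.venue_id = b.venue_id. A NULL in a compared column never satisfies the condition.
Matched pairs: 11; unmatched a rows kept: 4; unmatched b rows kept: 2.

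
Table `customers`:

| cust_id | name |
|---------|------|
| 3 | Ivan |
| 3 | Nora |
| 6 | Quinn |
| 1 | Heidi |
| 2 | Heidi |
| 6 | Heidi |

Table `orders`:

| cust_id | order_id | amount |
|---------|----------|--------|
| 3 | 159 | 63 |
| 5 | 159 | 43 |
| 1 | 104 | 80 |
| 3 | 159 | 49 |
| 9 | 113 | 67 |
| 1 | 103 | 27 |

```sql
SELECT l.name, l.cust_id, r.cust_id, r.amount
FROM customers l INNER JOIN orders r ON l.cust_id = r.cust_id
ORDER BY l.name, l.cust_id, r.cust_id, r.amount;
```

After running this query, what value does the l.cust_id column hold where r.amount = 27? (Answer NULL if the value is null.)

INNER JOIN keeps only pairs where the ON condition holds.
Matching on l.cust_id = r.cust_id.
Matched pairs: 6.

1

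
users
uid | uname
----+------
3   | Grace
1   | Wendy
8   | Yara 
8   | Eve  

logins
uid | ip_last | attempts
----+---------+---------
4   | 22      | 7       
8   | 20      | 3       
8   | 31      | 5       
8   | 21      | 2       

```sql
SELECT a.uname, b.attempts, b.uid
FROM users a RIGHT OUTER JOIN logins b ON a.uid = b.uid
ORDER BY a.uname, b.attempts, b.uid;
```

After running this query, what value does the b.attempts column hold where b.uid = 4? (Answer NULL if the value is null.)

7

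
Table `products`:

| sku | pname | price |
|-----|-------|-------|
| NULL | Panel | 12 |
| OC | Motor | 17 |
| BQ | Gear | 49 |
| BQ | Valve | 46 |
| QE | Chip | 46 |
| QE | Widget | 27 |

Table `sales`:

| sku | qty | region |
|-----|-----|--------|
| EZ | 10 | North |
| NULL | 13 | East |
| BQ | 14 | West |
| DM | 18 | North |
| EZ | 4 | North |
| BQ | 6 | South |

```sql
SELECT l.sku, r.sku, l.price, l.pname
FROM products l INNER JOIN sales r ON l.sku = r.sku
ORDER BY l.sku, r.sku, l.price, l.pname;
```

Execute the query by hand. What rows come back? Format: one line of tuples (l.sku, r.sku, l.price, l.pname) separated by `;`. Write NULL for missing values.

(BQ, BQ, 46, Valve); (BQ, BQ, 46, Valve); (BQ, BQ, 49, Gear); (BQ, BQ, 49, Gear)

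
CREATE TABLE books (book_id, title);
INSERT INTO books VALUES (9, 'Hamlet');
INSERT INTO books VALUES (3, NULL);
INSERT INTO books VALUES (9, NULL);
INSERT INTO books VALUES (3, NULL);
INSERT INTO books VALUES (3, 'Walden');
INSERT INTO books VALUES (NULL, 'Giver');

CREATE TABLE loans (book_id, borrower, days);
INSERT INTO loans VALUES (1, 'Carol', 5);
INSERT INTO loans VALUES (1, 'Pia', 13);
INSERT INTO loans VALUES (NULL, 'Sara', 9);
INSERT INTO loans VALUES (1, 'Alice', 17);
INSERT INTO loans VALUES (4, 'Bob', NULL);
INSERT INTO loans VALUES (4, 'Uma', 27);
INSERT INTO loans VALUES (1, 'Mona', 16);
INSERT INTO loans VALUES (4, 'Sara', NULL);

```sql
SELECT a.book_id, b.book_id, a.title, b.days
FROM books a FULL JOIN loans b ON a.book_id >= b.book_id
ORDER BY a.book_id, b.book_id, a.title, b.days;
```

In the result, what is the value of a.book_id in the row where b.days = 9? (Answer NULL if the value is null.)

NULL

FULL OUTER JOIN keeps every row from both sides; unmatched rows get NULL for the other side's columns.
Matching on a.book_id >= b.book_id. A NULL in a compared column never satisfies the condition.
- a (book_id=9) pairs with 7 row(s) of b.
- a (book_id=3) pairs with 4 row(s) of b.
- a (book_id=9) pairs with 7 row(s) of b.
- a (book_id=3) pairs with 4 row(s) of b.
- a (book_id=3) pairs with 4 row(s) of b.
- a (book_id=NULL) has no partner → padded with NULL.
- 1 row(s) from b found no a partner → padded with NULL.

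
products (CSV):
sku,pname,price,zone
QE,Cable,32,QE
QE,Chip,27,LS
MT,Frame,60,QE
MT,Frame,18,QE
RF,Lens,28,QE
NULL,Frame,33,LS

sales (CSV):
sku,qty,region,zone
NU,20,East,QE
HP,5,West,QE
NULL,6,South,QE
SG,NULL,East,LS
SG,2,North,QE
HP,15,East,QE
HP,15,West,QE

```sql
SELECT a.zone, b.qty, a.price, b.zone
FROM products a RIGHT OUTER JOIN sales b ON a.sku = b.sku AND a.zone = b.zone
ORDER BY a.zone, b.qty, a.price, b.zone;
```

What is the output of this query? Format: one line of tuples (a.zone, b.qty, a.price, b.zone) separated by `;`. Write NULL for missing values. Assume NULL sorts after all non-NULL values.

(NULL, 2, NULL, QE); (NULL, 5, NULL, QE); (NULL, 6, NULL, QE); (NULL, 15, NULL, QE); (NULL, 15, NULL, QE); (NULL, 20, NULL, QE); (NULL, NULL, NULL, LS)

RIGHT JOIN keeps every row from `sales`; unmatched rows get NULL for `products`'s columns.
Matching on a.sku = b.sku AND a.zone = b.zone. A NULL in a compared column never satisfies the condition.
Matched pairs: 0; unmatched b rows kept: 7.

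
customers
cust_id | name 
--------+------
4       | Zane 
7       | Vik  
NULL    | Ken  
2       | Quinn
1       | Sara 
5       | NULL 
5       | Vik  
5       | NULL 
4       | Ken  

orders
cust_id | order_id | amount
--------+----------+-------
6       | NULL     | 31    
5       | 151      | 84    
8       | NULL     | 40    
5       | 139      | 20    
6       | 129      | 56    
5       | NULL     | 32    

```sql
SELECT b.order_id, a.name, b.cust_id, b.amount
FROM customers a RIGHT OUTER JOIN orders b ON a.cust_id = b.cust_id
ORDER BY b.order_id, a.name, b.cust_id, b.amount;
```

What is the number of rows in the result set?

12

RIGHT JOIN keeps every row from `orders`; unmatched rows get NULL for `customers`'s columns.
Matching on a.cust_id = b.cust_id. A NULL in a compared column never satisfies the condition.
- a row (cust_id=4): no match.
- a row (cust_id=7): no match.
- a row (cust_id=NULL): no match.
- a row (cust_id=2): no match.
- a row (cust_id=1): no match.
- a row (cust_id=5): matches 3 b row(s) → 3 output row(s).
- a row (cust_id=5): matches 3 b row(s) → 3 output row(s).
- a row (cust_id=5): matches 3 b row(s) → 3 output row(s).
- a row (cust_id=4): no match.
- 3 row(s) from b found no a partner → padded with NULL.
Total: 9 matched + 3 padded = 12 rows.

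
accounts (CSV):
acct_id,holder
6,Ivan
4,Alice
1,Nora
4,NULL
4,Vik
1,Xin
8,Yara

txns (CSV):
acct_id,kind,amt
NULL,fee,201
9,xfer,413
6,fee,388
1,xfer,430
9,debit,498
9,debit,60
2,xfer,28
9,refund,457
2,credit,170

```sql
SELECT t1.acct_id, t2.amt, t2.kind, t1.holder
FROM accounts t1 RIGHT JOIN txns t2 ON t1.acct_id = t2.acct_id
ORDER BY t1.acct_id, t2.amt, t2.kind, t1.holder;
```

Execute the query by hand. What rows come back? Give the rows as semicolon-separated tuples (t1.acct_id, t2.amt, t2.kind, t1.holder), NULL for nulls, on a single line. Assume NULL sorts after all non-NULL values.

(1, 430, xfer, Nora); (1, 430, xfer, Xin); (6, 388, fee, Ivan); (NULL, 28, xfer, NULL); (NULL, 60, debit, NULL); (NULL, 170, credit, NULL); (NULL, 201, fee, NULL); (NULL, 413, xfer, NULL); (NULL, 457, refund, NULL); (NULL, 498, debit, NULL)

RIGHT JOIN keeps every row from `txns`; unmatched rows get NULL for `accounts`'s columns.
Matching on t1.acct_id = t2.acct_id. A NULL in a compared column never satisfies the condition.
- t1 (acct_id=6) pairs with 1 row(s) of t2.
- t1 (acct_id=4) has no partner in t2.
- t1 (acct_id=1) pairs with 1 row(s) of t2.
- t1 (acct_id=4) has no partner in t2.
- t1 (acct_id=4) has no partner in t2.
- t1 (acct_id=1) pairs with 1 row(s) of t2.
- t1 (acct_id=8) has no partner in t2.
- 7 row(s) from t2 found no t1 partner → padded with NULL.
After projecting and ordering:
t1.acct_id | t2.amt | t2.kind | t1.holder
1 | 430 | xfer | Nora
1 | 430 | xfer | Xin
6 | 388 | fee | Ivan
NULL | 28 | xfer | NULL
NULL | 60 | debit | NULL
NULL | 170 | credit | NULL
NULL | 201 | fee | NULL
NULL | 413 | xfer | NULL
NULL | 457 | refund | NULL
NULL | 498 | debit | NULL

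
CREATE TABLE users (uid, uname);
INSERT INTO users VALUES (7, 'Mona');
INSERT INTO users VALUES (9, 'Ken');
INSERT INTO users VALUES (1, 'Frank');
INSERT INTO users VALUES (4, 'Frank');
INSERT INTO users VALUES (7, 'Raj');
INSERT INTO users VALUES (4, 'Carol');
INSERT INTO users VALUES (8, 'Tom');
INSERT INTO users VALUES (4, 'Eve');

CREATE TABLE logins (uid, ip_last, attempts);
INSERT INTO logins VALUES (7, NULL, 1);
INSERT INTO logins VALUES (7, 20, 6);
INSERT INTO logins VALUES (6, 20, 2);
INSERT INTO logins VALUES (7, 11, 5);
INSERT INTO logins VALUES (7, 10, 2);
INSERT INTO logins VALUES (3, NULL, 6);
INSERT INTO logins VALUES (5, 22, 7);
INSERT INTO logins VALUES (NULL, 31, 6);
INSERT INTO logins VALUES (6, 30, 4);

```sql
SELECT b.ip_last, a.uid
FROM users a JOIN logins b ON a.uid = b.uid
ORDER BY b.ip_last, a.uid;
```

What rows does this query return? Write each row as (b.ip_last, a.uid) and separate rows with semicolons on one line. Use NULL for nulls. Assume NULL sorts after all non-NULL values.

INNER JOIN keeps only pairs where the ON condition holds.
Matching on a.uid = b.uid. A NULL in a compared column never satisfies the condition.
Matched pairs: 8.

(10, 7); (10, 7); (11, 7); (11, 7); (20, 7); (20, 7); (NULL, 7); (NULL, 7)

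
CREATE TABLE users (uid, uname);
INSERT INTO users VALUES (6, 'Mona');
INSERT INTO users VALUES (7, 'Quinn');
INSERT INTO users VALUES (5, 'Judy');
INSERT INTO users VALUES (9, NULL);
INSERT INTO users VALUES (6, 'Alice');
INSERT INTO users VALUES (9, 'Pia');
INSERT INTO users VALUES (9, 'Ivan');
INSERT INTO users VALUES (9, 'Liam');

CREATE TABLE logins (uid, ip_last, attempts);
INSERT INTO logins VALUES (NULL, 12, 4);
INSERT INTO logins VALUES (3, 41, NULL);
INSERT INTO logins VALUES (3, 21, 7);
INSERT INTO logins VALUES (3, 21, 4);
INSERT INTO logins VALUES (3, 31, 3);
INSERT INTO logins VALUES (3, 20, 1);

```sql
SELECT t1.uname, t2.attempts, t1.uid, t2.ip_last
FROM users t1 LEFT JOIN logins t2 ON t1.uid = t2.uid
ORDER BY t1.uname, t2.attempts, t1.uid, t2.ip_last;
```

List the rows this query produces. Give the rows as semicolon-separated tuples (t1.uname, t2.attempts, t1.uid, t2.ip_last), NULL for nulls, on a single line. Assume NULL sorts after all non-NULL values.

(Alice, NULL, 6, NULL); (Ivan, NULL, 9, NULL); (Judy, NULL, 5, NULL); (Liam, NULL, 9, NULL); (Mona, NULL, 6, NULL); (Pia, NULL, 9, NULL); (Quinn, NULL, 7, NULL); (NULL, NULL, 9, NULL)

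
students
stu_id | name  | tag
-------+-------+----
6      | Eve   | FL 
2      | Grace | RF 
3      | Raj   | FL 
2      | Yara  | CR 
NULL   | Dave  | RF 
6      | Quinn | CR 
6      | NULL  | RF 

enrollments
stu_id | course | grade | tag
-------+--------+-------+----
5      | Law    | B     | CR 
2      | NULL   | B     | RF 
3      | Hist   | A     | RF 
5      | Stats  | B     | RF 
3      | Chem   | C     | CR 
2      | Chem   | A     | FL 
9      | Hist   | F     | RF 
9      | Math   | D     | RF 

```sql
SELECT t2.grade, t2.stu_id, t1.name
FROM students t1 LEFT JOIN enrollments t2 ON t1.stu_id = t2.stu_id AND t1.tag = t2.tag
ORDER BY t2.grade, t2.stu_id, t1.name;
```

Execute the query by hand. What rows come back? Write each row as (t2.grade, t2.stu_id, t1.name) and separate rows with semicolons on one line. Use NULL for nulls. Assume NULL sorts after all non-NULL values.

(B, 2, Grace); (NULL, NULL, Dave); (NULL, NULL, Eve); (NULL, NULL, Quinn); (NULL, NULL, Raj); (NULL, NULL, Yara); (NULL, NULL, NULL)

LEFT JOIN keeps every row from `students`; unmatched rows get NULL for `enrollments`'s columns.
Matching on t1.stu_id = t2.stu_id AND t1.tag = t2.tag. A NULL in a compared column never satisfies the condition.
- t1 (stu_id=6, tag=FL) has no partner → padded with NULL.
- t1 (stu_id=2, tag=RF) pairs with 1 row(s) of t2.
- t1 (stu_id=3, tag=FL) has no partner → padded with NULL.
- t1 (stu_id=2, tag=CR) has no partner → padded with NULL.
- t1 (stu_id=NULL, tag=RF) has no partner → padded with NULL.
- t1 (stu_id=6, tag=CR) has no partner → padded with NULL.
- t1 (stu_id=6, tag=RF) has no partner → padded with NULL.
After projecting and ordering:
t2.grade | t2.stu_id | t1.name
B | 2 | Grace
NULL | NULL | Dave
NULL | NULL | Eve
NULL | NULL | Quinn
NULL | NULL | Raj
NULL | NULL | Yara
NULL | NULL | NULL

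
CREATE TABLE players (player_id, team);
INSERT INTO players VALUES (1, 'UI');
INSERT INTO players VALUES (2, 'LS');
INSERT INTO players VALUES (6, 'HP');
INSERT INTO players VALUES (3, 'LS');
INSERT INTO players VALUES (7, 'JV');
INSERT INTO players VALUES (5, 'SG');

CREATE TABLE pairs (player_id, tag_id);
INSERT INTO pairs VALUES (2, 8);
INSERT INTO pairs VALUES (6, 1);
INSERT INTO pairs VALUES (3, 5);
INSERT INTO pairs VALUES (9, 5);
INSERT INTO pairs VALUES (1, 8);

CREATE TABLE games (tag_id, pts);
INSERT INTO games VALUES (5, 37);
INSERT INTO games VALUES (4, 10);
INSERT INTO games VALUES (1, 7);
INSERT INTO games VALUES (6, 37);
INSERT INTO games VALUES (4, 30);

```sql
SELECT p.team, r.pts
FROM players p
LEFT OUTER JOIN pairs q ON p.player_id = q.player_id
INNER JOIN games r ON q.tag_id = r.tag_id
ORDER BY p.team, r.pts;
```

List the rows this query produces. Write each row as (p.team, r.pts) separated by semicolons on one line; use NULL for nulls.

Evaluate left to right. First `players p LEFT JOIN pairs q` on player_id: 6 row(s).
Then INNER JOIN `games r` on tag_id: keep only rows whose q.tag_id appears in r.

(HP, 7); (LS, 37)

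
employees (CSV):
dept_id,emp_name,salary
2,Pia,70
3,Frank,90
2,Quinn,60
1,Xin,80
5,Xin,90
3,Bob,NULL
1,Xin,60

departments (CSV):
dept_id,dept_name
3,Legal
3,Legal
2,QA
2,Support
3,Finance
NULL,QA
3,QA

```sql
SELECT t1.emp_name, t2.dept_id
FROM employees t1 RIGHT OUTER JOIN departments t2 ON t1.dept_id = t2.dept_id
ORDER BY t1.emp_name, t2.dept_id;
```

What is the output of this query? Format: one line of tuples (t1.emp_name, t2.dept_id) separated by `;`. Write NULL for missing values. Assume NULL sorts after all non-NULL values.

(Bob, 3); (Bob, 3); (Bob, 3); (Bob, 3); (Frank, 3); (Frank, 3); (Frank, 3); (Frank, 3); (Pia, 2); (Pia, 2); (Quinn, 2); (Quinn, 2); (NULL, NULL)

RIGHT JOIN keeps every row from `departments`; unmatched rows get NULL for `employees`'s columns.
Matching on t1.dept_id = t2.dept_id. A NULL in a compared column never satisfies the condition.
- t1 row (dept_id=2): matches 2 t2 row(s) → 2 output row(s).
- t1 row (dept_id=3): matches 4 t2 row(s) → 4 output row(s).
- t1 row (dept_id=2): matches 2 t2 row(s) → 2 output row(s).
- t1 row (dept_id=1): no match.
- t1 row (dept_id=5): no match.
- t1 row (dept_id=3): matches 4 t2 row(s) → 4 output row(s).
- t1 row (dept_id=1): no match.
- 1 row(s) from t2 found no t1 partner → padded with NULL.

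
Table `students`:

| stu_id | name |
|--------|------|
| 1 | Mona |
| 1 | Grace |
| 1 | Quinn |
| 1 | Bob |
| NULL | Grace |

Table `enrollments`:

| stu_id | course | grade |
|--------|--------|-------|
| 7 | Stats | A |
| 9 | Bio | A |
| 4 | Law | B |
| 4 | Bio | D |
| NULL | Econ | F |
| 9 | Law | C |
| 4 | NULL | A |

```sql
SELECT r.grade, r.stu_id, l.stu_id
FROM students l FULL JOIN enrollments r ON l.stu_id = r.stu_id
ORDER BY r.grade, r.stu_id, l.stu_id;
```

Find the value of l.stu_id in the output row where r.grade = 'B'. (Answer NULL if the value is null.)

NULL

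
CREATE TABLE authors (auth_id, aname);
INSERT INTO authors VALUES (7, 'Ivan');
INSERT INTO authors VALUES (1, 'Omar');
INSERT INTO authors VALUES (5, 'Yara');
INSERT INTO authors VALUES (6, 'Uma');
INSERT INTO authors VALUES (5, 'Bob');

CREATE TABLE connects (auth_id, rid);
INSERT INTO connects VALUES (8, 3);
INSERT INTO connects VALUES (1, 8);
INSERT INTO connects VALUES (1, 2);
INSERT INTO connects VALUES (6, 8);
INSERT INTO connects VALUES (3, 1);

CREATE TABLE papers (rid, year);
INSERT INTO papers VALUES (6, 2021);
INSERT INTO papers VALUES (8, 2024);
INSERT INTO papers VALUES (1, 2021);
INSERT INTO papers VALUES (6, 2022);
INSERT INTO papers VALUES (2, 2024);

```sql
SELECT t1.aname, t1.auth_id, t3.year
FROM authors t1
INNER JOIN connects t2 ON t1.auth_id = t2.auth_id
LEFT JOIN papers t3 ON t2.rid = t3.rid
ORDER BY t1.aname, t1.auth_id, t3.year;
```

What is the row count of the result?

Step 1 — t1 INNER JOIN t2 on auth_id → 3 row(s).
Then LEFT JOIN `papers t3` on rid: each of those 3 rows is kept; rows whose t2.rid has no match in t3 get NULL for t3's columns.
Result: 3 row(s).

3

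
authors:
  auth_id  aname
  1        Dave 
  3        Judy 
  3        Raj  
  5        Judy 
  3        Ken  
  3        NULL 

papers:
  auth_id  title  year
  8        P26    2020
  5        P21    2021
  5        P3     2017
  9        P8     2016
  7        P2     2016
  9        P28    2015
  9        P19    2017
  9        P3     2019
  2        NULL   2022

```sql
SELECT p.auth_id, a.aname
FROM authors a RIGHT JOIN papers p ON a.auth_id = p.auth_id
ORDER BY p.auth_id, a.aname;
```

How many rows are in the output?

9

RIGHT JOIN keeps every row from `papers`; unmatched rows get NULL for `authors`'s columns.
Matching on a.auth_id = p.auth_id.
Matched pairs: 2; unmatched p rows kept: 7.
Total: 2 matched + 7 padded = 9 rows.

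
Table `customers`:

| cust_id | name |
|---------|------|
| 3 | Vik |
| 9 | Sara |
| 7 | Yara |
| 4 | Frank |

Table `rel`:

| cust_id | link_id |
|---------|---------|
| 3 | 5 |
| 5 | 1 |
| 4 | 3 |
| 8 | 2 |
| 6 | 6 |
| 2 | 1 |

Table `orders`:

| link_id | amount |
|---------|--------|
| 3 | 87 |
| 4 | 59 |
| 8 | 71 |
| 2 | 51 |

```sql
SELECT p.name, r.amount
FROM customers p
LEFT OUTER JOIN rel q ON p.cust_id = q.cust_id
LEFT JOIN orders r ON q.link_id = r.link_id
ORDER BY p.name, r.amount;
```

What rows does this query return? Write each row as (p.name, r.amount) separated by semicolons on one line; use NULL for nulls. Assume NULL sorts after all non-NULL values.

Evaluate left to right. First `customers p LEFT JOIN rel q` on cust_id: 4 row(s).
Then LEFT JOIN `orders r` on link_id: each of those 4 rows is kept; rows whose q.link_id has no match in r get NULL for r's columns.

(Frank, 87); (Sara, NULL); (Vik, NULL); (Yara, NULL)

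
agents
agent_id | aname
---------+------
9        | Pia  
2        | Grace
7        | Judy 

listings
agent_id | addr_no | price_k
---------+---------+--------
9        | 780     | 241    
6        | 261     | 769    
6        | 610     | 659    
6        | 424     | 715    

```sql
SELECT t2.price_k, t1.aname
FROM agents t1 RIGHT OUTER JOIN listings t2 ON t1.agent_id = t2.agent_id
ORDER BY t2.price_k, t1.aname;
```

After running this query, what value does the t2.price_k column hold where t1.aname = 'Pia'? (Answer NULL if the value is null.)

241

RIGHT JOIN keeps every row from `listings`; unmatched rows get NULL for `agents`'s columns.
Matching on t1.agent_id = t2.agent_id.
- t1[0] agent_id=9 → 1 match(es) in t2 → 1 row(s).
- t1[1] agent_id=2 → no match.
- t1[2] agent_id=7 → no match.
- 3 row(s) from t2 found no t1 partner → padded with NULL.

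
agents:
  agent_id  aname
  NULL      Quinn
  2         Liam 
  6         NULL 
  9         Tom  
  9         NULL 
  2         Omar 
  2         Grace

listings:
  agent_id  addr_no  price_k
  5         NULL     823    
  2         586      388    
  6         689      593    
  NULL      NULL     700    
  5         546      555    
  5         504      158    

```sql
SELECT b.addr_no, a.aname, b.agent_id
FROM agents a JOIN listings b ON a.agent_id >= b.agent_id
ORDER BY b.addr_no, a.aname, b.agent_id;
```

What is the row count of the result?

INNER JOIN keeps only pairs where the ON condition holds.
Matching on a.agent_id >= b.agent_id. A NULL in a compared column never satisfies the condition.
- a[0] agent_id=NULL → no match; dropped.
- a[1] agent_id=2 → 1 match(es) in b → 1 row(s).
- a[2] agent_id=6 → 5 match(es) in b → 5 row(s).
- a[3] agent_id=9 → 5 match(es) in b → 5 row(s).
- a[4] agent_id=9 → 5 match(es) in b → 5 row(s).
- a[5] agent_id=2 → 1 match(es) in b → 1 row(s).
- a[6] agent_id=2 → 1 match(es) in b → 1 row(s).
Total: 18 rows.

18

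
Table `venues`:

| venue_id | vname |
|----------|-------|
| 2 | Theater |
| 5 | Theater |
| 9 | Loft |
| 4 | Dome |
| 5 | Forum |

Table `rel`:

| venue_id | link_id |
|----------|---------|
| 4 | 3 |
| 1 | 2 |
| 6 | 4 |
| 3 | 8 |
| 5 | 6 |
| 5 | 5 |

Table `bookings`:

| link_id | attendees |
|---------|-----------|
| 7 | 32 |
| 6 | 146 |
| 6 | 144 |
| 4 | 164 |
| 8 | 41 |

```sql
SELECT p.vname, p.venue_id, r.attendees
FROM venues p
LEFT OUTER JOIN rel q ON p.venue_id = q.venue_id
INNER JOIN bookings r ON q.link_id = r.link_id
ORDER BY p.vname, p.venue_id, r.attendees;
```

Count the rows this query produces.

Joins associate left-to-right: venues LEFT JOIN rel on venue_id gives 7 intermediate row(s).
Then INNER JOIN `bookings r` on link_id: keep only rows whose q.link_id appears in r.
Result: 4 row(s).

4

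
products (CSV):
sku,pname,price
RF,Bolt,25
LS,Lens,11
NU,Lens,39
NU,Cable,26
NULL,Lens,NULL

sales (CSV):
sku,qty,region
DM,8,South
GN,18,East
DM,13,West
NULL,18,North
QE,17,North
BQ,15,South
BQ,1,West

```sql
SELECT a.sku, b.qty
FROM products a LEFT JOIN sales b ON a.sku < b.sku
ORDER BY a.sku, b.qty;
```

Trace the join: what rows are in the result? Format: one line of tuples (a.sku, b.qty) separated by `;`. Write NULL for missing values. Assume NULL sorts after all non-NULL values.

(LS, 17); (NU, 17); (NU, 17); (RF, NULL); (NULL, NULL)

LEFT JOIN keeps every row from `products`; unmatched rows get NULL for `sales`'s columns.
Matching on a.sku < b.sku. A NULL in a compared column never satisfies the condition.
Matched pairs: 3; unmatched a rows kept: 2.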